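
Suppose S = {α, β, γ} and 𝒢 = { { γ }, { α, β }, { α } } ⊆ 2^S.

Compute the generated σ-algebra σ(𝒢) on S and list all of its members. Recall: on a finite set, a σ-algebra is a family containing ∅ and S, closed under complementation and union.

Seed the family with 𝒢 together with ∅ and S: { {  }, { α }, { γ }, { α, β }, S }.
Step 1 (2 new):
  { α, γ }  = { γ } ∪ { α }
  { β, γ }  = complement { α }
  |family| = 7
Step 2 adds 1:
  { β }  = complement { α, γ }
  |family| = 8
Step 3: stable.

Hence σ(𝒢) has 8 members: { {  }, { α }, { β }, { γ }, { α, β }, { α, γ }, { β, γ }, S }.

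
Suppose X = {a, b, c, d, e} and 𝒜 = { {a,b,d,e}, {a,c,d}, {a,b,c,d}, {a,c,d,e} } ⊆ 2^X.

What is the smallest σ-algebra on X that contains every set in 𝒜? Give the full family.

|σ(𝒜)| = 16.  σ(𝒜) = { {}, {b}, {c}, {e}, {a,d}, {b,c}, {b,e}, {c,e}, {a,b,d}, {a,c,d}, {a,d,e}, {b,c,e}, {a,b,c,d}, {a,b,d,e}, {a,c,d,e}, X }

Derivation:
Initial family (6 sets): { {}, {a,c,d}, {a,b,c,d}, {a,b,d,e}, {a,c,d,e}, X }.
Pass 1 adds 4:
  {b}  = ᶜ of {a,c,d,e}
  {c}  = ᶜ of {a,b,d,e}
  {e}  = ᶜ of {a,b,c,d}
  {b,e}  = ᶜ of {a,c,d}
  — 10 sets.
Pass 2: +3 →
  {b,c}  = {b} ∪ {c}
  {c,e}  = {e} ∪ {c}
  {b,c,e}  = {b,e} ∪ {c}
  — 13 sets.
Pass 3: +3 →
  {a,d}  = ᶜ of {b,c,e}
  {a,b,d}  = ᶜ of {c,e}
  {a,d,e}  = ᶜ of {b,c}
  — 16 sets.
Pass 4: stable.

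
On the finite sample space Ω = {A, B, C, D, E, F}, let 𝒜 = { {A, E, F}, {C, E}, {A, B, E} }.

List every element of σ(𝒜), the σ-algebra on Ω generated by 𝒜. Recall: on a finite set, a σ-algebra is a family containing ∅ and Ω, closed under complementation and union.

Initial family (5 sets): { {}, {C, E}, {A, B, E}, {A, E, F}, Ω }.
Step 1 adds 6:
  {B, C, D}  = {A, E, F}ᶜ
  {C, D, F}  = {A, B, E}ᶜ
  {A, B, C, E}  = {A, B, E} ∪ {C, E}
  {A, B, D, F}  = {C, E}ᶜ
  {A, B, E, F}  = {A, B, E} ∪ {A, E, F}
  {A, C, E, F}  = {A, E, F} ∪ {C, E}
  |family| = 11
Step 2. New:
  {B, D}  = {A, C, E, F}ᶜ
  {C, D}  = {A, B, E, F}ᶜ
  {D, F}  = {A, B, C, E}ᶜ
  {B, C, D, E}  = {B, C, D} ∪ {C, E}
  {B, C, D, F}  = {B, C, D} ∪ {C, D, F}
  {C, D, E, F}  = {C, E} ∪ {C, D, F}
  {A, B, C, D, E}  = {B, C, D} ∪ {A, B, E}
  {A, B, C, D, F}  = {B, C, D} ∪ {A, B, D, F}
  {A, B, C, E, F}  = {A, C, E, F} ∪ {A, B, E}
  {A, B, D, E, F}  = {A, B, D, F} ∪ {A, B, E}
  {A, C, D, E, F}  = {A, C, E, F} ∪ {C, D, F}
  |family| = 22
Step 3 (13 new):
  {B}  = {A, C, D, E, F}ᶜ
  {C}  = {A, B, D, E, F}ᶜ
  {D}  = {A, B, C, E, F}ᶜ
  {E}  = {A, B, C, D, F}ᶜ
  {F}  = {A, B, C, D, E}ᶜ
  {A, B}  = {C, D, E, F}ᶜ
  {A, E}  = {B, C, D, F}ᶜ
  {A, F}  = {B, C, D, E}ᶜ
  {B, D, F}  = {D, F} ∪ {B, D}
  {C, D, E}  = {C, D} ∪ {C, E}
  {A, B, D, E}  = {B, D} ∪ {A, B, E}
  {A, D, E, F}  = {A, E, F} ∪ {D, F}
  {B, C, D, E, F}  = {C, E} ∪ {B, C, D, F}
  |family| = 35
Step 4 adds 22:
  {A}  = {B, C, D, E, F}ᶜ
  {B, C}  = {A, D, E, F}ᶜ
  {B, E}  = {B} ∪ {E}
  {B, F}  = {B} ∪ {F}
  {C, F}  = {A, B, D, E}ᶜ
  {D, E}  = {E} ∪ {D}
  {E, F}  = {F} ∪ {E}
  {A, B, C}  = {A, B} ∪ {C}
  {A, B, D}  = {A, B} ∪ {D}
  {A, B, F}  = {C, D, E}ᶜ
  {A, C, E}  = {B, D, F}ᶜ
  {A, C, F}  = {A, F} ∪ {C}
  {A, D, E}  = {A, E} ∪ {D}
  {A, D, F}  = {A, F} ∪ {D}
  {B, C, E}  = {B} ∪ {C, E}
  {B, D, E}  = {E} ∪ {B, D}
  {C, E, F}  = {F} ∪ {C, E}
  {D, E, F}  = {E} ∪ {D, F}
  {A, B, C, D}  = {C, D} ∪ {A, B}
  {A, C, D, E}  = {C, D, E} ∪ {A, E}
  {A, C, D, F}  = {C, D} ∪ {A, F}
  {B, D, E, F}  = {B, D, F} ∪ {E}
  |family| = 57
Step 5. New:
  {A, C}  = {B, D, E, F}ᶜ
  {A, D}  = {D} ∪ {A}
  {A, C, D}  = {C, D} ∪ {A}
  {B, C, F}  = {A, D, E}ᶜ
  {B, E, F}  = {B, E} ∪ {E, F}
  {A, B, C, F}  = {D, E}ᶜ
  {B, C, E, F}  = {B, E} ∪ {C, F}
  |family| = 64
Step 6: stable.

Hence σ(𝒜) has 64 members: { {}, {A}, {B}, {C}, {D}, {E}, {F}, {A, B}, {A, C}, {A, D}, {A, E}, {A, F}, {B, C}, {B, D}, {B, E}, {B, F}, {C, D}, {C, E}, {C, F}, {D, E}, {D, F}, {E, F}, {A, B, C}, {A, B, D}, {A, B, E}, {A, B, F}, {A, C, D}, {A, C, E}, {A, C, F}, {A, D, E}, {A, D, F}, {A, E, F}, {B, C, D}, {B, C, E}, {B, C, F}, {B, D, E}, {B, D, F}, {B, E, F}, {C, D, E}, {C, D, F}, {C, E, F}, {D, E, F}, {A, B, C, D}, {A, B, C, E}, {A, B, C, F}, {A, B, D, E}, {A, B, D, F}, {A, B, E, F}, {A, C, D, E}, {A, C, D, F}, {A, C, E, F}, {A, D, E, F}, {B, C, D, E}, {B, C, D, F}, {B, C, E, F}, {B, D, E, F}, {C, D, E, F}, {A, B, C, D, E}, {A, B, C, D, F}, {A, B, C, E, F}, {A, B, D, E, F}, {A, C, D, E, F}, {B, C, D, E, F}, Ω }.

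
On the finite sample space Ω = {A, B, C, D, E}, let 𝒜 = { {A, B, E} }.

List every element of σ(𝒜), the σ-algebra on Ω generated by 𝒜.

σ(𝒜) (4 sets): { ∅, {C, D}, {A, B, E}, Ω }

Working:
Begin from { ∅, {A, B, E}, Ω } (that is, 𝒜 plus ∅ and Ω).
Round 1: +1 →
  {C, D}  = ᶜ of {A, B, E}
  (now 4)
Round 2: already closed under ᶜ and ∪.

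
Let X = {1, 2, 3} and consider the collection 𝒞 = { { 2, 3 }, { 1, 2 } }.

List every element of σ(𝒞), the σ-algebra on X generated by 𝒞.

Seed the family with 𝒞 together with ∅ and X: { {}, { 1, 2 }, { 2, 3 }, X }.
Iteration 1. New:
  { 1 }  = { 2, 3 }ᶜ
  { 3 }  = { 1, 2 }ᶜ
Iteration 2: +1 →
  { 1, 3 }  = { 3 } ∪ { 1 }
Iteration 3: 1 new —
  { 2 }  = { 1, 3 }ᶜ
Iteration 4: closed — nothing new.

σ(𝒞) = { {}, { 1 }, { 2 }, { 3 }, { 1, 2 }, { 1, 3 }, { 2, 3 }, X }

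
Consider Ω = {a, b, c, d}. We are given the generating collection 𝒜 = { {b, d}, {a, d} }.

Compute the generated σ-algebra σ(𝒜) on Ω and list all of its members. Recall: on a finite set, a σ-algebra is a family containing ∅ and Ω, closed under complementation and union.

Answer: σ(𝒜) = { {}, {a}, {b}, {c}, {d}, {a, b}, {a, c}, {a, d}, {b, c}, {b, d}, {c, d}, {a, b, c}, {a, b, d}, {a, c, d}, {b, c, d}, Ω }

Check:
Seed the family with 𝒜 together with ∅ and Ω: { {}, {a, d}, {b, d}, Ω }.
Pass 1: 3 new —
  {a, c}  = Ω∖{b, d}
  {b, c}  = Ω∖{a, d}
  {a, b, d}  = {b, d} ∪ {a, d}
Pass 2: 4 new —
  {c}  = Ω∖{a, b, d}
  {a, b, c}  = {b, c} ∪ {a, c}
  {a, c, d}  = {a, d} ∪ {a, c}
  {b, c, d}  = {b, c} ∪ {b, d}
Pass 3: +3 →
  {a}  = Ω∖{b, c, d}
  {b}  = Ω∖{a, c, d}
  {d}  = Ω∖{a, b, c}
Pass 4: +2 →
  {a, b}  = {b} ∪ {a}
  {c, d}  = {c} ∪ {d}
Pass 5: closed — nothing new.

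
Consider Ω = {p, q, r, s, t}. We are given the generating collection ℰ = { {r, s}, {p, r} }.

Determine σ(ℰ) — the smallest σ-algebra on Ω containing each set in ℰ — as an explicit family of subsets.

Start: ℰ ∪ {∅, Ω} = { ∅, {p, r}, {r, s}, Ω }.
Iteration 1: +3 →
  {p, q, t}  = Ω∖{r, s}
  {p, r, s}  = {p, r} ∪ {r, s}
  {q, s, t}  = Ω∖{p, r}
  (now 7)
Iteration 2 adds 4:
  {q, t}  = Ω∖{p, r, s}
  {p, q, r, t}  = {p, q, t} ∪ {p, r}
  {p, q, s, t}  = {p, q, t} ∪ {q, s, t}
  {q, r, s, t}  = {r, s} ∪ {q, s, t}
  (now 11)
Iteration 3 adds 3:
  {p}  = Ω∖{q, r, s, t}
  {r}  = Ω∖{p, q, s, t}
  {s}  = Ω∖{p, q, r, t}
  (now 14)
Iteration 4: 2 new —
  {p, s}  = {s} ∪ {p}
  {q, r, t}  = {r} ∪ {q, t}
  (now 16)
Iteration 5: stable.

Hence σ(ℰ) has 16 members: { ∅, {p}, {r}, {s}, {p, r}, {p, s}, {q, t}, {r, s}, {p, q, t}, {p, r, s}, {q, r, t}, {q, s, t}, {p, q, r, t}, {p, q, s, t}, {q, r, s, t}, Ω }.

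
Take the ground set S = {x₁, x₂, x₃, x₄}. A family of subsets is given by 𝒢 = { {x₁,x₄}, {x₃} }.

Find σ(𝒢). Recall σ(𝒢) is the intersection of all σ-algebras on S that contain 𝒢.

Start: 𝒢 ∪ {∅, S} = { ∅, {x₃}, {x₁,x₄}, S }.
Iteration 1. New:
  {x₂,x₃}  = ᶜ of {x₁,x₄}
  {x₁,x₂,x₄}  = ᶜ of {x₃}
  {x₁,x₃,x₄}  = {x₃} ∪ {x₁,x₄}
  [7 total]
Iteration 2 (1 new):
  {x₂}  = ᶜ of {x₁,x₃,x₄}
  [8 total]
Iteration 3: no new sets; the family is a σ-algebra.

σ(𝒢) = { ∅, {x₂}, {x₃}, {x₁,x₄}, {x₂,x₃}, {x₁,x₂,x₄}, {x₁,x₃,x₄}, S }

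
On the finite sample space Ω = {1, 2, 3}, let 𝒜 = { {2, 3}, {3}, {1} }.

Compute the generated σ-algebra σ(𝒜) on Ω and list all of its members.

Initial family (5 sets): { ∅, {1}, {3}, {2, 3}, Ω }.
Pass 1: +2 →
  {1, 2}  = Ω∖{3}
  {1, 3}  = {3} ∪ {1}
Pass 2 (1 new):
  {2}  = Ω∖{1, 3}
After Pass 3 the family is unchanged; done.

Hence σ(𝒜) has 8 members: { ∅, {1}, {2}, {3}, {1, 2}, {1, 3}, {2, 3}, Ω }.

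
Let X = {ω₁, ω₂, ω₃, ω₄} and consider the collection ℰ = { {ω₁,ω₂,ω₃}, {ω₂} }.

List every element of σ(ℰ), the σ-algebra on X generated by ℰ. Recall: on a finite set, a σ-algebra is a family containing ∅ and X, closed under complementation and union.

|σ(ℰ)| = 8.  σ(ℰ) = { ∅, {ω₂}, {ω₄}, {ω₁,ω₃}, {ω₂,ω₄}, {ω₁,ω₂,ω₃}, {ω₁,ω₃,ω₄}, X }

Working:
Start: ℰ ∪ {∅, X} = { ∅, {ω₂}, {ω₁,ω₂,ω₃}, X }.
Iteration 1: 2 new —
  {ω₄}  = X∖{ω₁,ω₂,ω₃}
  {ω₁,ω₃,ω₄}  = X∖{ω₂}
  — 6 sets.
Iteration 2: 1 new —
  {ω₂,ω₄}  = {ω₄} ∪ {ω₂}
  — 7 sets.
Iteration 3 (1 new):
  {ω₁,ω₃}  = X∖{ω₂,ω₄}
  — 8 sets.
Iteration 4: no new sets; the family is a σ-algebra.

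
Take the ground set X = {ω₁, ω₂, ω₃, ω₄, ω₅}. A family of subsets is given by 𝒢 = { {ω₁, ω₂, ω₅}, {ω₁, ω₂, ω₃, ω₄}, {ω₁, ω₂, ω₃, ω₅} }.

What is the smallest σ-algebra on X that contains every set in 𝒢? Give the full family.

σ(𝒢) (16 sets): { {}, {ω₃}, {ω₄}, {ω₅}, {ω₁, ω₂}, {ω₃, ω₄}, {ω₃, ω₅}, {ω₄, ω₅}, {ω₁, ω₂, ω₃}, {ω₁, ω₂, ω₄}, {ω₁, ω₂, ω₅}, {ω₃, ω₄, ω₅}, {ω₁, ω₂, ω₃, ω₄}, {ω₁, ω₂, ω₃, ω₅}, {ω₁, ω₂, ω₄, ω₅}, X }

Derivation:
Take S₀ = 𝒢 ∪ {∅, X} = { {}, {ω₁, ω₂, ω₅}, {ω₁, ω₂, ω₃, ω₄}, {ω₁, ω₂, ω₃, ω₅}, X }.
Iteration 1: 3 new —
  {ω₄}  = X∖{ω₁, ω₂, ω₃, ω₅}
  {ω₅}  = X∖{ω₁, ω₂, ω₃, ω₄}
  {ω₃, ω₄}  = X∖{ω₁, ω₂, ω₅}
  — 8 sets.
Iteration 2. New:
  {ω₄, ω₅}  = {ω₄} ∪ {ω₅}
  {ω₃, ω₄, ω₅}  = {ω₃, ω₄} ∪ {ω₅}
  {ω₁, ω₂, ω₄, ω₅}  = {ω₄} ∪ {ω₁, ω₂, ω₅}
  — 11 sets.
Iteration 3: 3 new —
  {ω₃}  = X∖{ω₁, ω₂, ω₄, ω₅}
  {ω₁, ω₂}  = X∖{ω₃, ω₄, ω₅}
  {ω₁, ω₂, ω₃}  = X∖{ω₄, ω₅}
  — 14 sets.
Iteration 4 adds 2:
  {ω₃, ω₅}  = {ω₃} ∪ {ω₅}
  {ω₁, ω₂, ω₄}  = {ω₁, ω₂} ∪ {ω₄}
  — 16 sets.
Iteration 5: stable.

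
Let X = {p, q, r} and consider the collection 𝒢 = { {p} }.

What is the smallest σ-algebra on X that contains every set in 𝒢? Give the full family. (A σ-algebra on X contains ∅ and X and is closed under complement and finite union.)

Answer: σ(𝒢) = { {}, {p}, {q,r}, X }

Working:
Seed the family with 𝒢 together with ∅ and X: { {}, {p}, X }.
Pass 1 (1 new):
  {q,r}  = X∖{p}
After Pass 2 the family is unchanged; done.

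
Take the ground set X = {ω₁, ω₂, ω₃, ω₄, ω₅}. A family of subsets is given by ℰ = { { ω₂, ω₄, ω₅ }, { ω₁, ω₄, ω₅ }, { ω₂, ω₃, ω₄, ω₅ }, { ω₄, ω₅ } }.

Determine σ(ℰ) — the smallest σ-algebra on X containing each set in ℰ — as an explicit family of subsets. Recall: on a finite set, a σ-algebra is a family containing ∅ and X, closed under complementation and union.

σ(ℰ) = { ∅, { ω₁ }, { ω₂ }, { ω₃ }, { ω₁, ω₂ }, { ω₁, ω₃ }, { ω₂, ω₃ }, { ω₄, ω₅ }, { ω₁, ω₂, ω₃ }, { ω₁, ω₄, ω₅ }, { ω₂, ω₄, ω₅ }, { ω₃, ω₄, ω₅ }, { ω₁, ω₂, ω₄, ω₅ }, { ω₁, ω₃, ω₄, ω₅ }, { ω₂, ω₃, ω₄, ω₅ }, X }

Trace:
Initial family (6 sets): { ∅, { ω₄, ω₅ }, { ω₁, ω₄, ω₅ }, { ω₂, ω₄, ω₅ }, { ω₂, ω₃, ω₄, ω₅ }, X }.
Iteration 1. New:
  { ω₁ }  = complement { ω₂, ω₃, ω₄, ω₅ }
  { ω₁, ω₃ }  = complement { ω₂, ω₄, ω₅ }
  { ω₂, ω₃ }  = complement { ω₁, ω₄, ω₅ }
  { ω₁, ω₂, ω₃ }  = complement { ω₄, ω₅ }
  { ω₁, ω₂, ω₄, ω₅ }  = { ω₁, ω₄, ω₅ } ∪ { ω₂, ω₄, ω₅ }
  (now 11)
Iteration 2: +2 →
  { ω₃ }  = complement { ω₁, ω₂, ω₄, ω₅ }
  { ω₁, ω₃, ω₄, ω₅ }  = { ω₁, ω₄, ω₅ } ∪ { ω₁, ω₃ }
  (now 13)
Iteration 3: 2 new —
  { ω₂ }  = complement { ω₁, ω₃, ω₄, ω₅ }
  { ω₃, ω₄, ω₅ }  = { ω₄, ω₅ } ∪ { ω₃ }
  (now 15)
Iteration 4. New:
  { ω₁, ω₂ }  = complement { ω₃, ω₄, ω₅ }
  (now 16)
Iteration 5 adds nothing — fixpoint reached.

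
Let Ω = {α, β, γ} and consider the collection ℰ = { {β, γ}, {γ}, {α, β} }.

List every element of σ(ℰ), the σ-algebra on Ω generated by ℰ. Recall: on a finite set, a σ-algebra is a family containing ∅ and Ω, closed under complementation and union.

Start: ℰ ∪ {∅, Ω} = { {}, {γ}, {α, β}, {β, γ}, Ω }.
Step 1 (1 new):
  {α}  = Ω∖{β, γ}
  — 6 sets.
Step 2 (1 new):
  {α, γ}  = {γ} ∪ {α}
  — 7 sets.
Step 3: +1 →
  {β}  = Ω∖{α, γ}
  — 8 sets.
After Step 4 the family is unchanged; done.

|σ(ℰ)| = 8.  σ(ℰ) = { {}, {α}, {β}, {γ}, {α, β}, {α, γ}, {β, γ}, Ω }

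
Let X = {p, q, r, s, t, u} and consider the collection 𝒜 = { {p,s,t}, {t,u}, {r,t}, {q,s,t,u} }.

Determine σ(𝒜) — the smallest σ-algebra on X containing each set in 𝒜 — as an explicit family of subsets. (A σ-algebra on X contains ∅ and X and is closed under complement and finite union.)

σ(𝒜) (64 sets): { {}, {p}, {q}, {r}, {s}, {t}, {u}, {p,q}, {p,r}, {p,s}, {p,t}, {p,u}, {q,r}, {q,s}, {q,t}, {q,u}, {r,s}, {r,t}, {r,u}, {s,t}, {s,u}, {t,u}, {p,q,r}, {p,q,s}, {p,q,t}, {p,q,u}, {p,r,s}, {p,r,t}, {p,r,u}, {p,s,t}, {p,s,u}, {p,t,u}, {q,r,s}, {q,r,t}, {q,r,u}, {q,s,t}, {q,s,u}, {q,t,u}, {r,s,t}, {r,s,u}, {r,t,u}, {s,t,u}, {p,q,r,s}, {p,q,r,t}, {p,q,r,u}, {p,q,s,t}, {p,q,s,u}, {p,q,t,u}, {p,r,s,t}, {p,r,s,u}, {p,r,t,u}, {p,s,t,u}, {q,r,s,t}, {q,r,s,u}, {q,r,t,u}, {q,s,t,u}, {r,s,t,u}, {p,q,r,s,t}, {p,q,r,s,u}, {p,q,r,t,u}, {p,q,s,t,u}, {p,r,s,t,u}, {q,r,s,t,u}, X }

Check:
Take S₀ = 𝒜 ∪ {∅, X} = { {}, {r,t}, {t,u}, {p,s,t}, {q,s,t,u}, X }.
Pass 1 adds 9:
  {p,r}  = ᶜ of {q,s,t,u}
  {q,r,u}  = ᶜ of {p,s,t}
  {r,t,u}  = {t,u} ∪ {r,t}
  {p,q,r,s}  = ᶜ of {t,u}
  {p,q,s,u}  = ᶜ of {r,t}
  {p,r,s,t}  = {p,s,t} ∪ {r,t}
  {p,s,t,u}  = {p,s,t} ∪ {t,u}
  {p,q,s,t,u}  = {p,s,t} ∪ {q,s,t,u}
  {q,r,s,t,u}  = {q,s,t,u} ∪ {r,t}
  |family| = 15
Pass 2 (12 new):
  {p}  = ᶜ of {q,r,s,t,u}
  {r}  = ᶜ of {p,q,s,t,u}
  {q,r}  = ᶜ of {p,s,t,u}
  {q,u}  = ᶜ of {p,r,s,t}
  {p,q,s}  = ᶜ of {r,t,u}
  {p,r,t}  = {p,r} ∪ {r,t}
  {p,q,r,u}  = {q,r,u} ∪ {p,r}
  {p,r,t,u}  = {t,u} ∪ {p,r}
  {q,r,t,u}  = {t,u} ∪ {q,r,u}
  {p,q,r,s,t}  = {p,s,t} ∪ {p,q,r,s}
  {p,q,r,s,u}  = {p,q,s,u} ∪ {q,r,u}
  {p,r,s,t,u}  = {p,s,t} ∪ {r,t,u}
  |family| = 27
Pass 3: 15 new —
  {q}  = ᶜ of {p,r,s,t,u}
  {t}  = ᶜ of {p,q,r,s,u}
  {u}  = ᶜ of {p,q,r,s,t}
  {p,s}  = ᶜ of {q,r,t,u}
  {q,s}  = ᶜ of {p,r,t,u}
  {s,t}  = ᶜ of {p,q,r,u}
  {p,q,r}  = {p,r} ∪ {q,r}
  {p,q,u}  = {q,u} ∪ {p}
  {p,t,u}  = {t,u} ∪ {p}
  {q,r,t}  = {r,t} ∪ {q,r}
  {q,s,u}  = ᶜ of {p,r,t}
  {q,t,u}  = {t,u} ∪ {q,u}
  {p,q,r,t}  = {p,r,t} ∪ {q,r}
  {p,q,s,t}  = {p,s,t} ∪ {p,q,s}
  {p,q,r,t,u}  = {t,u} ∪ {p,q,r,u}
  |family| = 42
Pass 4 (18 new):
  {s}  = ᶜ of {p,q,r,t,u}
  {p,q}  = {q} ∪ {p}
  {p,t}  = {p} ∪ {t}
  {p,u}  = {p} ∪ {u}
  {q,t}  = {q} ∪ {t}
  {r,u}  = ᶜ of {p,q,s,t}
  {s,u}  = ᶜ of {p,q,r,t}
  {p,r,s}  = ᶜ of {q,t,u}
  {p,r,u}  = {p,r} ∪ {u}
  {p,s,u}  = ᶜ of {q,r,t}
  {q,r,s}  = ᶜ of {p,t,u}
  {q,s,t}  = {q} ∪ {s,t}
  {r,s,t}  = ᶜ of {p,q,u}
  {s,t,u}  = ᶜ of {p,q,r}
  {p,q,t,u}  = {q} ∪ {p,t,u}
  {q,r,s,t}  = {s,t} ∪ {q,r}
  {q,r,s,u}  = {q,s,u} ∪ {q,r,u}
  {r,s,t,u}  = {s,t} ∪ {r,t,u}
  |family| = 60
Pass 5. New:
  {r,s}  = ᶜ of {p,q,t,u}
  {p,q,t}  = {q,t} ∪ {p,t}
  {r,s,u}  = {s,u} ∪ {r}
  {p,r,s,u}  = ᶜ of {q,t}
  |family| = 64
Pass 6 adds nothing — fixpoint reached.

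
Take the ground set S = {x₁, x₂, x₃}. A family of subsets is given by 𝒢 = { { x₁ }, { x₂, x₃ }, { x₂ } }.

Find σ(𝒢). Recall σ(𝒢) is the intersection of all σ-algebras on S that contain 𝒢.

σ(𝒢) (8 sets): { {}, { x₁ }, { x₂ }, { x₃ }, { x₁, x₂ }, { x₁, x₃ }, { x₂, x₃ }, S }

Working:
Seed the family with 𝒢 together with ∅ and S: { {}, { x₁ }, { x₂ }, { x₂, x₃ }, S }.
Pass 1 (2 new):
  { x₁, x₂ }  = { x₂ } ∪ { x₁ }
  { x₁, x₃ }  = ᶜ of { x₂ }
  [7 total]
Pass 2. New:
  { x₃ }  = ᶜ of { x₁, x₂ }
  [8 total]
Pass 3 adds nothing — fixpoint reached.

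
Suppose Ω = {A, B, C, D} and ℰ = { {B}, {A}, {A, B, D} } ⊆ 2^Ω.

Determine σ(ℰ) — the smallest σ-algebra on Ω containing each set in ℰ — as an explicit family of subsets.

σ(ℰ) = { {}, {A}, {B}, {C}, {D}, {A, B}, {A, C}, {A, D}, {B, C}, {B, D}, {C, D}, {A, B, C}, {A, B, D}, {A, C, D}, {B, C, D}, Ω }

Derivation:
Start: ℰ ∪ {∅, Ω} = { {}, {A}, {B}, {A, B, D}, Ω }.
Pass 1 (4 new):
  {C}  = ᶜ of {A, B, D}
  {A, B}  = {B} ∪ {A}
  {A, C, D}  = ᶜ of {B}
  {B, C, D}  = ᶜ of {A}
  [9 total]
Pass 2: 4 new —
  {A, C}  = {C} ∪ {A}
  {B, C}  = {B} ∪ {C}
  {C, D}  = ᶜ of {A, B}
  {A, B, C}  = {A, B} ∪ {C}
  [13 total]
Pass 3: +3 →
  {D}  = ᶜ of {A, B, C}
  {A, D}  = ᶜ of {B, C}
  {B, D}  = ᶜ of {A, C}
  [16 total]
Pass 4: already closed under ᶜ and ∪.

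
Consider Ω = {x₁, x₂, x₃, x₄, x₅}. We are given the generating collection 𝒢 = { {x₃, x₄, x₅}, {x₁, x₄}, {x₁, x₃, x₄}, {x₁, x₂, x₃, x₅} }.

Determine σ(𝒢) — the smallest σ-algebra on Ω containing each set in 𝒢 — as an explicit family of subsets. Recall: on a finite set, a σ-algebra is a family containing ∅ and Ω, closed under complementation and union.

Seed the family with 𝒢 together with ∅ and Ω: { {}, {x₁, x₄}, {x₁, x₃, x₄}, {x₃, x₄, x₅}, {x₁, x₂, x₃, x₅}, Ω }.
Round 1: 5 new —
  {x₄}  = {x₁, x₂, x₃, x₅}ᶜ
  {x₁, x₂}  = {x₃, x₄, x₅}ᶜ
  {x₂, x₅}  = {x₁, x₃, x₄}ᶜ
  {x₂, x₃, x₅}  = {x₁, x₄}ᶜ
  {x₁, x₃, x₄, x₅}  = {x₃, x₄, x₅} ∪ {x₁, x₃, x₄}
  [11 total]
Round 2. New:
  {x₂}  = {x₁, x₃, x₄, x₅}ᶜ
  {x₁, x₂, x₄}  = {x₁, x₂} ∪ {x₁, x₄}
  {x₁, x₂, x₅}  = {x₂, x₅} ∪ {x₁, x₂}
  {x₂, x₄, x₅}  = {x₂, x₅} ∪ {x₄}
  {x₁, x₂, x₃, x₄}  = {x₁, x₂} ∪ {x₁, x₃, x₄}
  {x₁, x₂, x₄, x₅}  = {x₂, x₅} ∪ {x₁, x₄}
  {x₂, x₃, x₄, x₅}  = {x₂, x₅} ∪ {x₃, x₄, x₅}
  [18 total]
Round 3: 7 new —
  {x₁}  = {x₂, x₃, x₄, x₅}ᶜ
  {x₃}  = {x₁, x₂, x₄, x₅}ᶜ
  {x₅}  = {x₁, x₂, x₃, x₄}ᶜ
  {x₁, x₃}  = {x₂, x₄, x₅}ᶜ
  {x₂, x₄}  = {x₄} ∪ {x₂}
  {x₃, x₄}  = {x₁, x₂, x₅}ᶜ
  {x₃, x₅}  = {x₁, x₂, x₄}ᶜ
  [25 total]
Round 4: 7 new —
  {x₁, x₅}  = {x₅} ∪ {x₁}
  {x₂, x₃}  = {x₂} ∪ {x₃}
  {x₄, x₅}  = {x₅} ∪ {x₄}
  {x₁, x₂, x₃}  = {x₁, x₂} ∪ {x₃}
  {x₁, x₃, x₅}  = {x₂, x₄}ᶜ
  {x₁, x₄, x₅}  = {x₅} ∪ {x₁, x₄}
  {x₂, x₃, x₄}  = {x₃, x₄} ∪ {x₂}
  [32 total]
Round 5: stable.

Hence σ(𝒢) has 32 members: { {}, {x₁}, {x₂}, {x₃}, {x₄}, {x₅}, {x₁, x₂}, {x₁, x₃}, {x₁, x₄}, {x₁, x₅}, {x₂, x₃}, {x₂, x₄}, {x₂, x₅}, {x₃, x₄}, {x₃, x₅}, {x₄, x₅}, {x₁, x₂, x₃}, {x₁, x₂, x₄}, {x₁, x₂, x₅}, {x₁, x₃, x₄}, {x₁, x₃, x₅}, {x₁, x₄, x₅}, {x₂, x₃, x₄}, {x₂, x₃, x₅}, {x₂, x₄, x₅}, {x₃, x₄, x₅}, {x₁, x₂, x₃, x₄}, {x₁, x₂, x₃, x₅}, {x₁, x₂, x₄, x₅}, {x₁, x₃, x₄, x₅}, {x₂, x₃, x₄, x₅}, Ω }.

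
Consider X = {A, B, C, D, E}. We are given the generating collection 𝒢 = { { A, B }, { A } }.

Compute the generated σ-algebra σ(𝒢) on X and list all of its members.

Begin from { {}, { A }, { A, B }, X } (that is, 𝒢 plus ∅ and X).
Round 1 adds 2:
  { C, D, E }  = { A, B }ᶜ
  { B, C, D, E }  = { A }ᶜ
  — 6 sets.
Round 2: 1 new —
  { A, C, D, E }  = { C, D, E } ∪ { A }
  — 7 sets.
Round 3. New:
  { B }  = { A, C, D, E }ᶜ
  — 8 sets.
Round 4: stable.

σ(𝒢) = { {}, { A }, { B }, { A, B }, { C, D, E }, { A, C, D, E }, { B, C, D, E }, X }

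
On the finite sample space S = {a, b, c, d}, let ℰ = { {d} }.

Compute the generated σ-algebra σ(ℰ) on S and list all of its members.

Initial family (3 sets): { ∅, {d}, S }.
Iteration 1: 1 new —
  {a, b, c}  = ᶜ of {d}
Iteration 2: stable.

Hence σ(ℰ) has 4 members: { ∅, {d}, {a, b, c}, S }.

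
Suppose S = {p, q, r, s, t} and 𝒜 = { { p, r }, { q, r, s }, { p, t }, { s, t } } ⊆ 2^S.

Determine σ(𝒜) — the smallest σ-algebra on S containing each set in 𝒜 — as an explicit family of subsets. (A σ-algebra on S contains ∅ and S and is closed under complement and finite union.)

σ(𝒜) = { ∅, { p }, { q }, { r }, { s }, { t }, { p, q }, { p, r }, { p, s }, { p, t }, { q, r }, { q, s }, { q, t }, { r, s }, { r, t }, { s, t }, { p, q, r }, { p, q, s }, { p, q, t }, { p, r, s }, { p, r, t }, { p, s, t }, { q, r, s }, { q, r, t }, { q, s, t }, { r, s, t }, { p, q, r, s }, { p, q, r, t }, { p, q, s, t }, { p, r, s, t }, { q, r, s, t }, S }

Check:
Start: 𝒜 ∪ {∅, S} = { ∅, { p, r }, { p, t }, { s, t }, { q, r, s }, S }.
Iteration 1. New:
  { p, q, r }  = complement { s, t }
  { p, r, t }  = { p, r } ∪ { p, t }
  { p, s, t }  = { s, t } ∪ { p, t }
  { q, s, t }  = complement { p, r }
  { p, q, r, s }  = { q, r, s } ∪ { p, r }
  { p, r, s, t }  = { s, t } ∪ { p, r }
  { q, r, s, t }  = { s, t } ∪ { q, r, s }
  (now 13)
Iteration 2 adds 7:
  { p }  = complement { q, r, s, t }
  { q }  = complement { p, r, s, t }
  { t }  = complement { p, q, r, s }
  { q, r }  = complement { p, s, t }
  { q, s }  = complement { p, r, t }
  { p, q, r, t }  = { p, q, r } ∪ { p, r, t }
  { p, q, s, t }  = { p, s, t } ∪ { q, s, t }
  (now 20)
Iteration 3 adds 7:
  { r }  = complement { p, q, s, t }
  { s }  = complement { p, q, r, t }
  { p, q }  = { q } ∪ { p }
  { q, t }  = { q } ∪ { t }
  { p, q, s }  = { q, s } ∪ { p }
  { p, q, t }  = { q } ∪ { p, t }
  { q, r, t }  = { t } ∪ { q, r }
  (now 27)
Iteration 4: 5 new —
  { p, s }  = complement { q, r, t }
  { r, s }  = complement { p, q, t }
  { r, t }  = complement { p, q, s }
  { p, r, s }  = complement { q, t }
  { r, s, t }  = complement { p, q }
  (now 32)
Iteration 5 adds nothing — fixpoint reached.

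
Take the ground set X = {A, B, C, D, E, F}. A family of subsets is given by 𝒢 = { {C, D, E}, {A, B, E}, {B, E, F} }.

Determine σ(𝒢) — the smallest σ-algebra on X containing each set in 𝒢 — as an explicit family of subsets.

Seed the family with 𝒢 together with ∅ and X: { ∅, {A, B, E}, {B, E, F}, {C, D, E}, X }.
Pass 1: +6 →
  {A, B, F}  = {C, D, E}ᶜ
  {A, C, D}  = {B, E, F}ᶜ
  {C, D, F}  = {A, B, E}ᶜ
  {A, B, E, F}  = {A, B, E} ∪ {B, E, F}
  {A, B, C, D, E}  = {A, B, E} ∪ {C, D, E}
  {B, C, D, E, F}  = {C, D, E} ∪ {B, E, F}
  [11 total]
Pass 2 adds 7:
  {A}  = {B, C, D, E, F}ᶜ
  {F}  = {A, B, C, D, E}ᶜ
  {C, D}  = {A, B, E, F}ᶜ
  {A, C, D, E}  = {C, D, E} ∪ {A, C, D}
  {A, C, D, F}  = {A, C, D} ∪ {C, D, F}
  {C, D, E, F}  = {C, D, E} ∪ {C, D, F}
  {A, B, C, D, F}  = {A, C, D} ∪ {A, B, F}
  [18 total]
Pass 3 (6 new):
  {E}  = {A, B, C, D, F}ᶜ
  {A, B}  = {C, D, E, F}ᶜ
  {A, F}  = {F} ∪ {A}
  {B, E}  = {A, C, D, F}ᶜ
  {B, F}  = {A, C, D, E}ᶜ
  {A, C, D, E, F}  = {C, D, E} ∪ {A, C, D, F}
  [24 total]
Pass 4 adds 7:
  {B}  = {A, C, D, E, F}ᶜ
  {A, E}  = {E} ∪ {A}
  {E, F}  = {F} ∪ {E}
  {A, E, F}  = {A, F} ∪ {E}
  {A, B, C, D}  = {C, D} ∪ {A, B}
  {B, C, D, E}  = {A, F}ᶜ
  {B, C, D, F}  = {C, D} ∪ {B, F}
  [31 total]
Pass 5: +1 →
  {B, C, D}  = {A, E, F}ᶜ
  [32 total]
Pass 6: stable.

σ(𝒢) = { ∅, {A}, {B}, {E}, {F}, {A, B}, {A, E}, {A, F}, {B, E}, {B, F}, {C, D}, {E, F}, {A, B, E}, {A, B, F}, {A, C, D}, {A, E, F}, {B, C, D}, {B, E, F}, {C, D, E}, {C, D, F}, {A, B, C, D}, {A, B, E, F}, {A, C, D, E}, {A, C, D, F}, {B, C, D, E}, {B, C, D, F}, {C, D, E, F}, {A, B, C, D, E}, {A, B, C, D, F}, {A, C, D, E, F}, {B, C, D, E, F}, X }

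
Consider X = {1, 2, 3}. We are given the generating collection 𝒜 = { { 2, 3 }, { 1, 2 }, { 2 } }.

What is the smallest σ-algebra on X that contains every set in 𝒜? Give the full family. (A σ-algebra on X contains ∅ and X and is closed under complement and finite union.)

σ(𝒜) = { {}, { 1 }, { 2 }, { 3 }, { 1, 2 }, { 1, 3 }, { 2, 3 }, X }

Working:
Take S₀ = 𝒜 ∪ {∅, X} = { {}, { 2 }, { 1, 2 }, { 2, 3 }, X }.
Step 1. New:
  { 1 }  = X∖{ 2, 3 }
  { 3 }  = X∖{ 1, 2 }
  { 1, 3 }  = X∖{ 2 }
Step 2: no new sets; the family is a σ-algebra.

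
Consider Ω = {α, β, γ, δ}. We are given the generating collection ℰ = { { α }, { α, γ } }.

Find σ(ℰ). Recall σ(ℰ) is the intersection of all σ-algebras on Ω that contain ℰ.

σ(ℰ) = { {}, { α }, { γ }, { α, γ }, { β, δ }, { α, β, δ }, { β, γ, δ }, Ω }

Working:
Take S₀ = ℰ ∪ {∅, Ω} = { {}, { α }, { α, γ }, Ω }.
Pass 1: 2 new —
  { β, δ }  = complement { α, γ }
  { β, γ, δ }  = complement { α }
  |family| = 6
Pass 2 adds 1:
  { α, β, δ }  = { β, δ } ∪ { α }
  |family| = 7
Pass 3: +1 →
  { γ }  = complement { α, β, δ }
  |family| = 8
Pass 4 adds nothing — fixpoint reached.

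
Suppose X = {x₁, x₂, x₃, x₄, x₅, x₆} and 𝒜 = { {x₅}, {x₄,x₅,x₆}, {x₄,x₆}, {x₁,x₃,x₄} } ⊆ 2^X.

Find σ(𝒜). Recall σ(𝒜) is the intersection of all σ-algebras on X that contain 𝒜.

σ(𝒜) = { {}, {x₂}, {x₄}, {x₅}, {x₆}, {x₁,x₃}, {x₂,x₄}, {x₂,x₅}, {x₂,x₆}, {x₄,x₅}, {x₄,x₆}, {x₅,x₆}, {x₁,x₂,x₃}, {x₁,x₃,x₄}, {x₁,x₃,x₅}, {x₁,x₃,x₆}, {x₂,x₄,x₅}, {x₂,x₄,x₆}, {x₂,x₅,x₆}, {x₄,x₅,x₆}, {x₁,x₂,x₃,x₄}, {x₁,x₂,x₃,x₅}, {x₁,x₂,x₃,x₆}, {x₁,x₃,x₄,x₅}, {x₁,x₃,x₄,x₆}, {x₁,x₃,x₅,x₆}, {x₂,x₄,x₅,x₆}, {x₁,x₂,x₃,x₄,x₅}, {x₁,x₂,x₃,x₄,x₆}, {x₁,x₂,x₃,x₅,x₆}, {x₁,x₃,x₄,x₅,x₆}, X }

Check:
Initial family (6 sets): { {}, {x₅}, {x₄,x₆}, {x₁,x₃,x₄}, {x₄,x₅,x₆}, X }.
Round 1. New:
  {x₁,x₂,x₃}  = {x₄,x₅,x₆}ᶜ
  {x₂,x₅,x₆}  = {x₁,x₃,x₄}ᶜ
  {x₁,x₂,x₃,x₅}  = {x₄,x₆}ᶜ
  {x₁,x₃,x₄,x₅}  = {x₁,x₃,x₄} ∪ {x₅}
  {x₁,x₃,x₄,x₆}  = {x₁,x₃,x₄} ∪ {x₄,x₆}
  {x₁,x₂,x₃,x₄,x₆}  = {x₅}ᶜ
  {x₁,x₃,x₄,x₅,x₆}  = {x₁,x₃,x₄} ∪ {x₄,x₅,x₆}
  (now 13)
Round 2 (7 new):
  {x₂}  = {x₁,x₃,x₄,x₅,x₆}ᶜ
  {x₂,x₅}  = {x₁,x₃,x₄,x₆}ᶜ
  {x₂,x₆}  = {x₁,x₃,x₄,x₅}ᶜ
  {x₁,x₂,x₃,x₄}  = {x₁,x₂,x₃} ∪ {x₁,x₃,x₄}
  {x₂,x₄,x₅,x₆}  = {x₂,x₅,x₆} ∪ {x₄,x₆}
  {x₁,x₂,x₃,x₄,x₅}  = {x₁,x₂,x₃} ∪ {x₁,x₃,x₄,x₅}
  {x₁,x₂,x₃,x₅,x₆}  = {x₁,x₂,x₃} ∪ {x₂,x₅,x₆}
  (now 20)
Round 3. New:
  {x₄}  = {x₁,x₂,x₃,x₅,x₆}ᶜ
  {x₆}  = {x₁,x₂,x₃,x₄,x₅}ᶜ
  {x₁,x₃}  = {x₂,x₄,x₅,x₆}ᶜ
  {x₅,x₆}  = {x₁,x₂,x₃,x₄}ᶜ
  {x₂,x₄,x₆}  = {x₂} ∪ {x₄,x₆}
  {x₁,x₂,x₃,x₆}  = {x₁,x₂,x₃} ∪ {x₂,x₆}
  (now 26)
Round 4: 6 new —
  {x₂,x₄}  = {x₂} ∪ {x₄}
  {x₄,x₅}  = {x₁,x₂,x₃,x₆}ᶜ
  {x₁,x₃,x₅}  = {x₂,x₄,x₆}ᶜ
  {x₁,x₃,x₆}  = {x₆} ∪ {x₁,x₃}
  {x₂,x₄,x₅}  = {x₂,x₅} ∪ {x₄}
  {x₁,x₃,x₅,x₆}  = {x₅,x₆} ∪ {x₁,x₃}
  (now 32)
Round 5: no new sets; the family is a σ-algebra.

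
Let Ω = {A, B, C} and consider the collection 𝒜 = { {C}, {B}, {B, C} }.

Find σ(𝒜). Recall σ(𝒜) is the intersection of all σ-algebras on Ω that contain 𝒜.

Seed the family with 𝒜 together with ∅ and Ω: { {}, {B}, {C}, {B, C}, Ω }.
Iteration 1: +3 →
  {A}  = complement {B, C}
  {A, B}  = complement {C}
  {A, C}  = complement {B}
  [8 total]
Iteration 2 adds nothing — fixpoint reached.

Hence σ(𝒜) has 8 members: { {}, {A}, {B}, {C}, {A, B}, {A, C}, {B, C}, Ω }.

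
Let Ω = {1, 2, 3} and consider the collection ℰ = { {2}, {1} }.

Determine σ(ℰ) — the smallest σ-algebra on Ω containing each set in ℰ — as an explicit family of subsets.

|σ(ℰ)| = 8.  σ(ℰ) = { {}, {1}, {2}, {3}, {1, 2}, {1, 3}, {2, 3}, Ω }

Working:
Take S₀ = ℰ ∪ {∅, Ω} = { {}, {1}, {2}, Ω }.
Round 1: 3 new —
  {1, 2}  = {2} ∪ {1}
  {1, 3}  = ᶜ of {2}
  {2, 3}  = ᶜ of {1}
  [7 total]
Round 2: 1 new —
  {3}  = ᶜ of {1, 2}
  [8 total]
Round 3: stable.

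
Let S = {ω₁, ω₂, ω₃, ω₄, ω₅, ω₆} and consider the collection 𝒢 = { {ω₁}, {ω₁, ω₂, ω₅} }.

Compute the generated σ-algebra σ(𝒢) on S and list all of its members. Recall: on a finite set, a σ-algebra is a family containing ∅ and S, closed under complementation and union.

Seed the family with 𝒢 together with ∅ and S: { {}, {ω₁}, {ω₁, ω₂, ω₅}, S }.
Step 1 (2 new):
  {ω₃, ω₄, ω₆}  = S∖{ω₁, ω₂, ω₅}
  {ω₂, ω₃, ω₄, ω₅, ω₆}  = S∖{ω₁}
Step 2 (1 new):
  {ω₁, ω₃, ω₄, ω₆}  = {ω₃, ω₄, ω₆} ∪ {ω₁}
Step 3 (1 new):
  {ω₂, ω₅}  = S∖{ω₁, ω₃, ω₄, ω₆}
Step 4: already closed under ᶜ and ∪.

Hence σ(𝒢) has 8 members: { {}, {ω₁}, {ω₂, ω₅}, {ω₁, ω₂, ω₅}, {ω₃, ω₄, ω₆}, {ω₁, ω₃, ω₄, ω₆}, {ω₂, ω₃, ω₄, ω₅, ω₆}, S }.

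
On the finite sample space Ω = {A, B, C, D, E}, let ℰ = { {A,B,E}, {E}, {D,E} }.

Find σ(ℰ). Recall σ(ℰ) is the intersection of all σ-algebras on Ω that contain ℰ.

Answer: σ(ℰ) = { {}, {C}, {D}, {E}, {A,B}, {C,D}, {C,E}, {D,E}, {A,B,C}, {A,B,D}, {A,B,E}, {C,D,E}, {A,B,C,D}, {A,B,C,E}, {A,B,D,E}, Ω }

Working:
Start: ℰ ∪ {∅, Ω} = { {}, {E}, {D,E}, {A,B,E}, Ω }.
Iteration 1: +4 →
  {C,D}  = Ω∖{A,B,E}
  {A,B,C}  = Ω∖{D,E}
  {A,B,C,D}  = Ω∖{E}
  {A,B,D,E}  = {D,E} ∪ {A,B,E}
  — 9 sets.
Iteration 2: +3 →
  {C}  = Ω∖{A,B,D,E}
  {C,D,E}  = {C,D} ∪ {E}
  {A,B,C,E}  = {A,B,C} ∪ {E}
  — 12 sets.
Iteration 3 adds 3:
  {D}  = Ω∖{A,B,C,E}
  {A,B}  = Ω∖{C,D,E}
  {C,E}  = {C} ∪ {E}
  — 15 sets.
Iteration 4. New:
  {A,B,D}  = Ω∖{C,E}
  — 16 sets.
Iteration 5 adds nothing — fixpoint reached.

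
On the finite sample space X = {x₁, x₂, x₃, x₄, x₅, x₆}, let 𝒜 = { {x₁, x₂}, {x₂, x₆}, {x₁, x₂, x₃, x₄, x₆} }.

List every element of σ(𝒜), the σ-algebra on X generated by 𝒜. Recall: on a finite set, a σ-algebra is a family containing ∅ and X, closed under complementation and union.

|σ(𝒜)| = 32.  σ(𝒜) = { {}, {x₁}, {x₂}, {x₅}, {x₆}, {x₁, x₂}, {x₁, x₅}, {x₁, x₆}, {x₂, x₅}, {x₂, x₆}, {x₃, x₄}, {x₅, x₆}, {x₁, x₂, x₅}, {x₁, x₂, x₆}, {x₁, x₃, x₄}, {x₁, x₅, x₆}, {x₂, x₃, x₄}, {x₂, x₅, x₆}, {x₃, x₄, x₅}, {x₃, x₄, x₆}, {x₁, x₂, x₃, x₄}, {x₁, x₂, x₅, x₆}, {x₁, x₃, x₄, x₅}, {x₁, x₃, x₄, x₆}, {x₂, x₃, x₄, x₅}, {x₂, x₃, x₄, x₆}, {x₃, x₄, x₅, x₆}, {x₁, x₂, x₃, x₄, x₅}, {x₁, x₂, x₃, x₄, x₆}, {x₁, x₃, x₄, x₅, x₆}, {x₂, x₃, x₄, x₅, x₆}, X }

Derivation:
Seed the family with 𝒜 together with ∅ and X: { {}, {x₁, x₂}, {x₂, x₆}, {x₁, x₂, x₃, x₄, x₆}, X }.
Pass 1 (4 new):
  {x₅}  = {x₁, x₂, x₃, x₄, x₆}ᶜ
  {x₁, x₂, x₆}  = {x₁, x₂} ∪ {x₂, x₆}
  {x₁, x₃, x₄, x₅}  = {x₂, x₆}ᶜ
  {x₃, x₄, x₅, x₆}  = {x₁, x₂}ᶜ
Pass 2 (7 new):
  {x₁, x₂, x₅}  = {x₁, x₂} ∪ {x₅}
  {x₂, x₅, x₆}  = {x₂, x₆} ∪ {x₅}
  {x₃, x₄, x₅}  = {x₁, x₂, x₆}ᶜ
  {x₁, x₂, x₅, x₆}  = {x₅} ∪ {x₁, x₂, x₆}
  {x₁, x₂, x₃, x₄, x₅}  = {x₁, x₂} ∪ {x₁, x₃, x₄, x₅}
  {x₁, x₃, x₄, x₅, x₆}  = {x₃, x₄, x₅, x₆} ∪ {x₁, x₃, x₄, x₅}
  {x₂, x₃, x₄, x₅, x₆}  = {x₃, x₄, x₅, x₆} ∪ {x₂, x₆}
Pass 3 (6 new):
  {x₁}  = {x₂, x₃, x₄, x₅, x₆}ᶜ
  {x₂}  = {x₁, x₃, x₄, x₅, x₆}ᶜ
  {x₆}  = {x₁, x₂, x₃, x₄, x₅}ᶜ
  {x₃, x₄}  = {x₁, x₂, x₅, x₆}ᶜ
  {x₁, x₃, x₄}  = {x₂, x₅, x₆}ᶜ
  {x₃, x₄, x₆}  = {x₁, x₂, x₅}ᶜ
Pass 4: +9 →
  {x₁, x₅}  = {x₅} ∪ {x₁}
  {x₁, x₆}  = {x₆} ∪ {x₁}
  {x₂, x₅}  = {x₂} ∪ {x₅}
  {x₅, x₆}  = {x₆} ∪ {x₅}
  {x₂, x₃, x₄}  = {x₃, x₄} ∪ {x₂}
  {x₁, x₂, x₃, x₄}  = {x₃, x₄} ∪ {x₁, x₂}
  {x₁, x₃, x₄, x₆}  = {x₆} ∪ {x₁, x₃, x₄}
  {x₂, x₃, x₄, x₅}  = {x₃, x₄, x₅} ∪ {x₂}
  {x₂, x₃, x₄, x₆}  = {x₃, x₄} ∪ {x₂, x₆}
Pass 5: 1 new —
  {x₁, x₅, x₆}  = {x₂, x₃, x₄}ᶜ
After Pass 6 the family is unchanged; done.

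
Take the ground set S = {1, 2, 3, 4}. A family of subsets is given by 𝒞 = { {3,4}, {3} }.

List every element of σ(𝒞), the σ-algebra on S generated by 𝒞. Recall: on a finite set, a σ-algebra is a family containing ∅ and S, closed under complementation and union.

|σ(𝒞)| = 8.  σ(𝒞) = { ∅, {3}, {4}, {1,2}, {3,4}, {1,2,3}, {1,2,4}, S }

Check:
Begin from { ∅, {3}, {3,4}, S } (that is, 𝒞 plus ∅ and S).
Pass 1: 2 new —
  {1,2}  = ᶜ of {3,4}
  {1,2,4}  = ᶜ of {3}
  (now 6)
Pass 2 adds 1:
  {1,2,3}  = {3} ∪ {1,2}
  (now 7)
Pass 3 adds 1:
  {4}  = ᶜ of {1,2,3}
  (now 8)
Pass 4 adds nothing — fixpoint reached.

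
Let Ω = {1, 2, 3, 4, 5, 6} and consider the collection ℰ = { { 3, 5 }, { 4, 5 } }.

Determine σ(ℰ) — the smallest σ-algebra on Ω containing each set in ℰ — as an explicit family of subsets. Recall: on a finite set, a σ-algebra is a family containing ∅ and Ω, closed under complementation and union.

Initial family (4 sets): { ∅, { 3, 5 }, { 4, 5 }, Ω }.
Iteration 1: +3 →
  { 3, 4, 5 }  = { 3, 5 } ∪ { 4, 5 }
  { 1, 2, 3, 6 }  = ᶜ of { 4, 5 }
  { 1, 2, 4, 6 }  = ᶜ of { 3, 5 }
  — 7 sets.
Iteration 2 adds 4:
  { 1, 2, 6 }  = ᶜ of { 3, 4, 5 }
  { 1, 2, 3, 4, 6 }  = { 1, 2, 4, 6 } ∪ { 1, 2, 3, 6 }
  { 1, 2, 3, 5, 6 }  = { 3, 5 } ∪ { 1, 2, 3, 6 }
  { 1, 2, 4, 5, 6 }  = { 4, 5 } ∪ { 1, 2, 4, 6 }
  — 11 sets.
Iteration 3: 3 new —
  { 3 }  = ᶜ of { 1, 2, 4, 5, 6 }
  { 4 }  = ᶜ of { 1, 2, 3, 5, 6 }
  { 5 }  = ᶜ of { 1, 2, 3, 4, 6 }
  — 14 sets.
Iteration 4. New:
  { 3, 4 }  = { 3 } ∪ { 4 }
  { 1, 2, 5, 6 }  = { 1, 2, 6 } ∪ { 5 }
  — 16 sets.
Iteration 5 adds nothing — fixpoint reached.

Hence σ(ℰ) has 16 members: { ∅, { 3 }, { 4 }, { 5 }, { 3, 4 }, { 3, 5 }, { 4, 5 }, { 1, 2, 6 }, { 3, 4, 5 }, { 1, 2, 3, 6 }, { 1, 2, 4, 6 }, { 1, 2, 5, 6 }, { 1, 2, 3, 4, 6 }, { 1, 2, 3, 5, 6 }, { 1, 2, 4, 5, 6 }, Ω }.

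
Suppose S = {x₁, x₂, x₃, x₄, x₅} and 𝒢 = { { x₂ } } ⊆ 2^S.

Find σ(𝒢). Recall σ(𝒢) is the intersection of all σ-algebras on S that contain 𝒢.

σ(𝒢) = { {  }, { x₂ }, { x₁, x₃, x₄, x₅ }, S }

Trace:
Start: 𝒢 ∪ {∅, S} = { {  }, { x₂ }, S }.
Iteration 1: +1 →
  { x₁, x₃, x₄, x₅ }  = ᶜ of { x₂ }
  [4 total]
Iteration 2: stable.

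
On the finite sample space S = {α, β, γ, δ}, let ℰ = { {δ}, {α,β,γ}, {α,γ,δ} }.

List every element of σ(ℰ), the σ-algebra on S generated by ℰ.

Begin from { {}, {δ}, {α,β,γ}, {α,γ,δ}, S } (that is, ℰ plus ∅ and S).
Pass 1 adds 1:
  {β}  = complement {α,γ,δ}
  — 6 sets.
Pass 2 adds 1:
  {β,δ}  = {δ} ∪ {β}
  — 7 sets.
Pass 3: +1 →
  {α,γ}  = complement {β,δ}
  — 8 sets.
Pass 4: no new sets; the family is a σ-algebra.

σ(ℰ) = { {}, {β}, {δ}, {α,γ}, {β,δ}, {α,β,γ}, {α,γ,δ}, S }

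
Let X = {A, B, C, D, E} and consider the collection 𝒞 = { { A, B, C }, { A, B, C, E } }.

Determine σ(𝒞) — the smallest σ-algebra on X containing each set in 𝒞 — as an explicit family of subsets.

Start: 𝒞 ∪ {∅, X} = { {}, { A, B, C }, { A, B, C, E }, X }.
Pass 1: +2 →
  { D }  = { A, B, C, E }ᶜ
  { D, E }  = { A, B, C }ᶜ
  |family| = 6
Pass 2: +1 →
  { A, B, C, D }  = { A, B, C } ∪ { D }
  |family| = 7
Pass 3 adds 1:
  { E }  = { A, B, C, D }ᶜ
  |family| = 8
Pass 4 adds nothing — fixpoint reached.

|σ(𝒞)| = 8.  σ(𝒞) = { {}, { D }, { E }, { D, E }, { A, B, C }, { A, B, C, D }, { A, B, C, E }, X }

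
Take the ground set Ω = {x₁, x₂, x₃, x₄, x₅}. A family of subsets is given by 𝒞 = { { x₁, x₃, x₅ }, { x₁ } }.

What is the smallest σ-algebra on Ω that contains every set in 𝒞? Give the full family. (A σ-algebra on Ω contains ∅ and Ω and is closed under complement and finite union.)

Seed the family with 𝒞 together with ∅ and Ω: { {  }, { x₁ }, { x₁, x₃, x₅ }, Ω }.
Iteration 1 adds 2:
  { x₂, x₄ }  = complement { x₁, x₃, x₅ }
  { x₂, x₃, x₄, x₅ }  = complement { x₁ }
  [6 total]
Iteration 2 adds 1:
  { x₁, x₂, x₄ }  = { x₂, x₄ } ∪ { x₁ }
  [7 total]
Iteration 3: +1 →
  { x₃, x₅ }  = complement { x₁, x₂, x₄ }
  [8 total]
Iteration 4: closed — nothing new.

Therefore σ(𝒞) = { {  }, { x₁ }, { x₂, x₄ }, { x₃, x₅ }, { x₁, x₂, x₄ }, { x₁, x₃, x₅ }, { x₂, x₃, x₄, x₅ }, Ω } (|σ(𝒞)| = 8).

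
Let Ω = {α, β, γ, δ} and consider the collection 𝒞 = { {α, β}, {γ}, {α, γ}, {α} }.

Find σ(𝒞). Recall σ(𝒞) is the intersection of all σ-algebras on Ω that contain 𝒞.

σ(𝒞) = { ∅, {α}, {β}, {γ}, {δ}, {α, β}, {α, γ}, {α, δ}, {β, γ}, {β, δ}, {γ, δ}, {α, β, γ}, {α, β, δ}, {α, γ, δ}, {β, γ, δ}, Ω }

Check:
Take S₀ = 𝒞 ∪ {∅, Ω} = { ∅, {α}, {γ}, {α, β}, {α, γ}, Ω }.
Pass 1. New:
  {β, δ}  = {α, γ}ᶜ
  {γ, δ}  = {α, β}ᶜ
  {α, β, γ}  = {γ} ∪ {α, β}
  {α, β, δ}  = {γ}ᶜ
  {β, γ, δ}  = {α}ᶜ
  |family| = 11
Pass 2. New:
  {δ}  = {α, β, γ}ᶜ
  {α, γ, δ}  = {γ, δ} ∪ {α, γ}
  |family| = 13
Pass 3 (2 new):
  {β}  = {α, γ, δ}ᶜ
  {α, δ}  = {δ} ∪ {α}
  |family| = 15
Pass 4: +1 →
  {β, γ}  = {α, δ}ᶜ
  |family| = 16
Pass 5: already closed under ᶜ and ∪.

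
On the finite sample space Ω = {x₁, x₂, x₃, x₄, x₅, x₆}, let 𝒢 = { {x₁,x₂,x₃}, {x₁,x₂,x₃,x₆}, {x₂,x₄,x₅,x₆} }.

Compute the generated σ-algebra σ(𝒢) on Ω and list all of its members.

σ(𝒢) = { ∅, {x₂}, {x₆}, {x₁,x₃}, {x₂,x₆}, {x₄,x₅}, {x₁,x₂,x₃}, {x₁,x₃,x₆}, {x₂,x₄,x₅}, {x₄,x₅,x₆}, {x₁,x₂,x₃,x₆}, {x₁,x₃,x₄,x₅}, {x₂,x₄,x₅,x₆}, {x₁,x₂,x₃,x₄,x₅}, {x₁,x₃,x₄,x₅,x₆}, Ω }

Derivation:
Initial family (5 sets): { ∅, {x₁,x₂,x₃}, {x₁,x₂,x₃,x₆}, {x₂,x₄,x₅,x₆}, Ω }.
Round 1: +3 →
  {x₁,x₃}  = Ω∖{x₂,x₄,x₅,x₆}
  {x₄,x₅}  = Ω∖{x₁,x₂,x₃,x₆}
  {x₄,x₅,x₆}  = Ω∖{x₁,x₂,x₃}
  (now 8)
Round 2 (3 new):
  {x₁,x₃,x₄,x₅}  = {x₄,x₅} ∪ {x₁,x₃}
  {x₁,x₂,x₃,x₄,x₅}  = {x₄,x₅} ∪ {x₁,x₂,x₃}
  {x₁,x₃,x₄,x₅,x₆}  = {x₄,x₅,x₆} ∪ {x₁,x₃}
  (now 11)
Round 3 (3 new):
  {x₂}  = Ω∖{x₁,x₃,x₄,x₅,x₆}
  {x₆}  = Ω∖{x₁,x₂,x₃,x₄,x₅}
  {x₂,x₆}  = Ω∖{x₁,x₃,x₄,x₅}
  (now 14)
Round 4: +2 →
  {x₁,x₃,x₆}  = {x₁,x₃} ∪ {x₆}
  {x₂,x₄,x₅}  = {x₄,x₅} ∪ {x₂}
  (now 16)
Round 5: already closed under ᶜ and ∪.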